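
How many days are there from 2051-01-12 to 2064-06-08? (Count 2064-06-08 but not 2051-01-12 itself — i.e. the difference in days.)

Jan 12, 2051 → Jan 12, 2052: 365 days.
Jan 12, 2052 → Jan 12, 2053: 366 days (Feb 29, 2052 is in that span).
Jan 12, 2053 → Jan 12, 2054: 365 days.
Jan 12, 2054 → Jan 12, 2055: 365 days.
Jan 12, 2055 → Jan 12, 2056: 365 days.
Jan 12, 2056 → Jan 12, 2057: 366 days (Feb 29, 2056 is in that span).
Jan 12, 2057 → Jan 12, 2058: 365 days.
Jan 12, 2058 → Jan 12, 2059: 365 days.
Jan 12, 2059 → Jan 12, 2060: 365 days.
Jan 12, 2060 → Jan 12, 2061: 366 days (Feb 29, 2060 is in that span).
Jan 12, 2061 → Jan 12, 2062: 365 days.
Jan 12, 2062 → Jan 12, 2063: 365 days.
Jan 12, 2063 → Jan 12, 2064: 365 days.
Jan 12, 2064 → Feb 12, 2064: 31 days (January has 31).
Feb 12, 2064 → Mar 12, 2064: 29 days (February has 29).
Mar 12, 2064 → Apr 12, 2064: 31 days (March has 31).
Apr 12, 2064 → May 12, 2064: 30 days (April has 30).
May 12, 2064 → Jun 8, 2064: 27 days.
Total: 4896 days.

4896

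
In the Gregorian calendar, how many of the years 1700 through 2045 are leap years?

84

Multiples of 4 in [1700,2045]: 87.
Of those, multiples of 100: 4 (not leap unless ÷400).
Multiples of 400: 1.
Leap years = 87 − 4 + 1 = 84.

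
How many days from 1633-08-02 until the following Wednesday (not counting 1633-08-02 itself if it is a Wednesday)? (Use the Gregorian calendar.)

1

Aug 2, 1633 is a Tuesday.
From Tuesday to the next Wednesday is 1 day.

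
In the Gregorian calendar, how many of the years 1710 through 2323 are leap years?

148

Multiples of 4 in [1710,2323]: 153.
Of those, multiples of 100: 6 (not leap unless ÷400).
Multiples of 400: 1.
Leap years = 153 − 6 + 1 = 148.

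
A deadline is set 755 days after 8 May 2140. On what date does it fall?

June 2, 2142

+365 (one year) → May 8, 2141 (390 left).
May has 31 days: +24 → Jun 1, 2141 (366 left).
Jun has 30 days: +30 → Jul 1, 2141 (336 left).
Jul has 31 days: +31 → Aug 1, 2141 (305 left).
Aug has 31 days: +31 → Sep 1, 2141 (274 left).
Sep has 30 days: +30 → Oct 1, 2141 (244 left).
Oct has 31 days: +31 → Nov 1, 2141 (213 left).
Nov has 30 days: +30 → Dec 1, 2141 (183 left).
Dec has 31 days: +31 → Jan 1, 2142 (152 left).
Jan has 31 days: +31 → Feb 1, 2142 (121 left).
Feb has 28 days: +28 → Mar 1, 2142 (93 left).
Mar has 31 days: +31 → Apr 1, 2142 (62 left).
Apr has 30 days: +30 → May 1, 2142 (32 left).
May has 31 days: +31 → Jun 1, 2142 (1 left).
+1 → Jun 2, 2142.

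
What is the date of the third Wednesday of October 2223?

October 1, 2223 is a Wednesday.
The first Wednesday is therefore October 1 (same day).
The third Wednesday is 1 + 2×7 = October 15.

October 15, 2223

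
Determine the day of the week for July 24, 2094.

Doomsday rule: the anchor day for the 2000s is Tuesday. For year 94: 94÷12 = 7 r 10, and 10÷4 = 2, so 7+10+2 = 19.
Tuesday + 19 ≡ Sunday — that's 2094's doomsday.
In July the doomsday date is Jul 11.
Jul 24 is 13 days after Jul 11; 13 mod 7 = 6, so Sunday + 6 = Saturday.

Saturday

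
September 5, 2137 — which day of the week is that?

Doomsday rule: the anchor day for the 2100s is Sunday. For year 37: 37÷12 = 3 r 1, and 1÷4 = 0, so 3+1+0 = 4.
Sunday + 4 ≡ Thursday — that's 2137's doomsday.
In September the doomsday date is Sep 5.
Sep 5 is the doomsday itself: Thursday.

Thursday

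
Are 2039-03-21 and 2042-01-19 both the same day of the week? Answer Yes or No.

No

From Mar 21, 2039 to Jan 19, 2042 is 1035 days.
1035 mod 7 = 6, so they are different weekdays.
(Mar 21, 2039 is a Monday; Jan 19, 2042 is a Sunday.)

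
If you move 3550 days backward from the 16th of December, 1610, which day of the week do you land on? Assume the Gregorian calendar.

Dec 16, 1610 is a Thursday.
3550 mod 7 = 1, so 3550 days before a Thursday is Thursday − 1 = Wednesday.

Wednesday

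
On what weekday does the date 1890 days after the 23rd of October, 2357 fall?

First find the weekday of Oct 23, 2357. Doomsday rule: the anchor day for the 2300s is Wednesday. For year 57: 57÷12 = 4 r 9, and 9÷4 = 2, so 4+9+2 = 15.
Wednesday + 15 ≡ Thursday — that's 2357's doomsday.
In October the doomsday date is Oct 10.
Oct 23 is 13 days after Oct 10; 13 mod 7 = 6, so Thursday + 6 = Wednesday.
1890 mod 7 = 0, so 1890 days after a Wednesday is Wednesday + 0 = Wednesday.

Wednesday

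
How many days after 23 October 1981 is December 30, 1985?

Oct 23, 1981 → Oct 23, 1982: 365 days.
Oct 23, 1982 → Oct 23, 1983: 365 days.
Oct 23, 1983 → Oct 23, 1984: 366 days (Feb 29, 1984 is in that span).
Oct 23, 1984 → Oct 23, 1985: 365 days.
Oct 23, 1985 → Nov 23, 1985: 31 days (October has 31).
Nov 23, 1985 → Dec 23, 1985: 30 days (November has 30).
Dec 23, 1985 → Dec 30, 1985: 7 days.
Total: 1529 days.

1529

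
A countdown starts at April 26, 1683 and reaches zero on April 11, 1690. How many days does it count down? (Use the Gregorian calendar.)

2542

Apr 26, 1683 → Apr 26, 1684: 366 days (Feb 29, 1684 is in that span).
Apr 26, 1684 → Apr 26, 1685: 365 days.
Apr 26, 1685 → Apr 26, 1686: 365 days.
Apr 26, 1686 → Apr 26, 1687: 365 days.
Apr 26, 1687 → Apr 26, 1688: 366 days (Feb 29, 1688 is in that span).
Apr 26, 1688 → Apr 26, 1689: 365 days.
Apr 26, 1689 → May 26, 1689: 30 days (April has 30).
May 26, 1689 → Jun 26, 1689: 31 days (May has 31).
Jun 26, 1689 → Jul 26, 1689: 30 days (June has 30).
Jul 26, 1689 → Aug 26, 1689: 31 days (July has 31).
Aug 26, 1689 → Sep 26, 1689: 31 days (August has 31).
Sep 26, 1689 → Oct 26, 1689: 30 days (September has 30).
Oct 26, 1689 → Nov 26, 1689: 31 days (October has 31).
Nov 26, 1689 → Dec 26, 1689: 30 days (November has 30).
Dec 26, 1689 → Jan 26, 1690: 31 days (December has 31).
Jan 26, 1690 → Feb 26, 1690: 31 days (January has 31).
Feb 26, 1690 → Mar 26, 1690: 28 days (February has 28).
Mar 26, 1690 → Apr 11, 1690: 16 days.
Total: 2542 days.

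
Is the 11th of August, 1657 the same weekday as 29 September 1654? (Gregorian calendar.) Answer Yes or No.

From Sep 29, 1654 to Aug 11, 1657 is 1047 days.
1047 mod 7 = 4, so they are different weekdays.
(Sep 29, 1654 is a Tuesday; Aug 11, 1657 is a Saturday.)

No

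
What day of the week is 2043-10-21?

Doomsday rule: the anchor day for the 2000s is Tuesday. For year 43: 43÷12 = 3 r 7, and 7÷4 = 1, so 3+7+1 = 11.
Tuesday + 11 ≡ Saturday — that's 2043's doomsday.
In October the doomsday date is Oct 10.
Oct 21 is 11 days after Oct 10; 11 mod 7 = 4, so Saturday + 4 = Wednesday.

Wednesday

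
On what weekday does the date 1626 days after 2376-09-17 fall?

First find the weekday of Sep 17, 2376. Doomsday rule: the anchor day for the 2300s is Wednesday. For year 76: 76÷12 = 6 r 4, and 4÷4 = 1, so 6+4+1 = 11.
Wednesday + 11 ≡ Sunday — that's 2376's doomsday.
In September the doomsday date is Sep 5.
Sep 17 is 12 days after Sep 5; 12 mod 7 = 5, so Sunday + 5 = Friday.
1626 mod 7 = 2, so 1626 days after a Friday is Friday + 2 = Sunday.

Sunday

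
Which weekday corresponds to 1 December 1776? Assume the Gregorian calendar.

Sunday

Doomsday rule: the anchor day for the 1700s is Sunday. For year 76: 76÷12 = 6 r 4, and 4÷4 = 1, so 6+4+1 = 11.
Sunday + 11 ≡ Thursday — that's 1776's doomsday.
In December the doomsday date is Dec 12.
Dec 1 is 11 days before Dec 12; 11 mod 7 = 4, so Thursday − 4 = Sunday.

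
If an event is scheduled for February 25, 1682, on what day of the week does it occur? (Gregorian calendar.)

Doomsday rule: the anchor day for the 1600s is Tuesday. For year 82: 82÷12 = 6 r 10, and 10÷4 = 2, so 6+10+2 = 18.
Tuesday + 18 ≡ Saturday — that's 1682's doomsday.
In February the doomsday date is Feb 28 (1682 is not a leap year).
Feb 25 is 3 days before Feb 28; 3 mod 7 = 3, so Saturday − 3 = Wednesday.

Wednesday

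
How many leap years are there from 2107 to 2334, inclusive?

Multiples of 4 in [2107,2334]: 57.
Of those, multiples of 100: 2 (not leap unless ÷400).
Multiples of 400: 0.
Leap years = 57 − 2 + 0 = 55.

55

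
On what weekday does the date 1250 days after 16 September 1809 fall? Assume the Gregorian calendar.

Sep 16, 1809 is a Saturday.
1250 mod 7 = 4, so 1250 days after a Saturday is Saturday + 4 = Wednesday.

Wednesday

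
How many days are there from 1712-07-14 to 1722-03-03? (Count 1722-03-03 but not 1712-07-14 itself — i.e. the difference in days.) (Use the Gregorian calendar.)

Jul 14, 1712 → Jul 14, 1713: 365 days.
Jul 14, 1713 → Jul 14, 1714: 365 days.
Jul 14, 1714 → Jul 14, 1715: 365 days.
Jul 14, 1715 → Jul 14, 1716: 366 days (Feb 29, 1716 is in that span).
Jul 14, 1716 → Jul 14, 1717: 365 days.
Jul 14, 1717 → Jul 14, 1718: 365 days.
Jul 14, 1718 → Jul 14, 1719: 365 days.
Jul 14, 1719 → Jul 14, 1720: 366 days (Feb 29, 1720 is in that span).
Jul 14, 1720 → Jul 14, 1721: 365 days.
Jul 14, 1721 → Aug 14, 1721: 31 days (July has 31).
Aug 14, 1721 → Sep 14, 1721: 31 days (August has 31).
Sep 14, 1721 → Oct 14, 1721: 30 days (September has 30).
Oct 14, 1721 → Nov 14, 1721: 31 days (October has 31).
Nov 14, 1721 → Dec 14, 1721: 30 days (November has 30).
Dec 14, 1721 → Jan 14, 1722: 31 days (December has 31).
Jan 14, 1722 → Feb 14, 1722: 31 days (January has 31).
Feb 14, 1722 → Mar 3, 1722: 17 days.
Total: 3519 days.

3519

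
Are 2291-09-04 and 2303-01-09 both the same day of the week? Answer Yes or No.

From Sep 4, 2291 to Jan 9, 2303 is 4144 days.
4144 mod 7 = 0, so they are the same weekday.
(Sep 4, 2291 is a Friday; Jan 9, 2303 is a Friday.)

Yes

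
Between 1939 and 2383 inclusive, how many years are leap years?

Multiples of 4 in [1939,2383]: 111.
Of those, multiples of 100: 4 (not leap unless ÷400).
Multiples of 400: 1.
Leap years = 111 − 4 + 1 = 108.

108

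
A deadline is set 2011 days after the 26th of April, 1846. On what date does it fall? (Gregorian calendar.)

October 28, 1851

+365 (one year) → Apr 26, 1847 (1646 left).
+366 (one year; includes Feb 29, 1848) → Apr 26, 1848 (1280 left).
+365 (one year) → Apr 26, 1849 (915 left).
+365 (one year) → Apr 26, 1850 (550 left).
+365 (one year) → Apr 26, 1851 (185 left).
Apr has 30 days: +5 → May 1, 1851 (180 left).
May has 31 days: +31 → Jun 1, 1851 (149 left).
Jun has 30 days: +30 → Jul 1, 1851 (119 left).
Jul has 31 days: +31 → Aug 1, 1851 (88 left).
Aug has 31 days: +31 → Sep 1, 1851 (57 left).
Sep has 30 days: +30 → Oct 1, 1851 (27 left).
+27 → Oct 28, 1851.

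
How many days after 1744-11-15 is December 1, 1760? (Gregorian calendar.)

5860

Nov 15, 1744 → Nov 15, 1745: 365 days.
Nov 15, 1745 → Nov 15, 1746: 365 days.
Nov 15, 1746 → Nov 15, 1747: 365 days.
Nov 15, 1747 → Nov 15, 1748: 366 days (Feb 29, 1748 is in that span).
Nov 15, 1748 → Nov 15, 1749: 365 days.
Nov 15, 1749 → Nov 15, 1750: 365 days.
Nov 15, 1750 → Nov 15, 1751: 365 days.
Nov 15, 1751 → Nov 15, 1752: 366 days (Feb 29, 1752 is in that span).
Nov 15, 1752 → Nov 15, 1753: 365 days.
Nov 15, 1753 → Nov 15, 1754: 365 days.
Nov 15, 1754 → Nov 15, 1755: 365 days.
Nov 15, 1755 → Nov 15, 1756: 366 days (Feb 29, 1756 is in that span).
Nov 15, 1756 → Nov 15, 1757: 365 days.
Nov 15, 1757 → Nov 15, 1758: 365 days.
Nov 15, 1758 → Nov 15, 1759: 365 days.
Nov 15, 1759 → Dec 15, 1759: 30 days (November has 30).
Dec 15, 1759 → Jan 15, 1760: 31 days (December has 31).
Jan 15, 1760 → Feb 15, 1760: 31 days (January has 31).
Feb 15, 1760 → Mar 15, 1760: 29 days (February has 29).
Mar 15, 1760 → Apr 15, 1760: 31 days (March has 31).
Apr 15, 1760 → May 15, 1760: 30 days (April has 30).
May 15, 1760 → Jun 15, 1760: 31 days (May has 31).
Jun 15, 1760 → Jul 15, 1760: 30 days (June has 30).
Jul 15, 1760 → Aug 15, 1760: 31 days (July has 31).
Aug 15, 1760 → Sep 15, 1760: 31 days (August has 31).
Sep 15, 1760 → Oct 15, 1760: 30 days (September has 30).
Oct 15, 1760 → Nov 15, 1760: 31 days (October has 31).
Nov 15, 1760 → Dec 1, 1760: 16 days.
Total: 5860 days.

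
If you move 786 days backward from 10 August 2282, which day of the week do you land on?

Aug 10, 2282 is a Thursday.
786 mod 7 = 2, so 786 days before a Thursday is Thursday − 2 = Tuesday.

Tuesday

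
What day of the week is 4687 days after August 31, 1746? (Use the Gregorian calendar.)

First find the weekday of Aug 31, 1746. Doomsday rule: the anchor day for the 1700s is Sunday. For year 46: 46÷12 = 3 r 10, and 10÷4 = 2, so 3+10+2 = 15.
Sunday + 15 ≡ Monday — that's 1746's doomsday.
In August the doomsday date is Aug 8.
Aug 31 is 23 days after Aug 8; 23 mod 7 = 2, so Monday + 2 = Wednesday.
4687 mod 7 = 4, so 4687 days after a Wednesday is Wednesday + 4 = Sunday.

Sunday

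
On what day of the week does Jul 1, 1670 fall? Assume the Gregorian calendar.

Doomsday rule: the anchor day for the 1600s is Tuesday. For year 70: 70÷12 = 5 r 10, and 10÷4 = 2, so 5+10+2 = 17.
Tuesday + 17 ≡ Friday — that's 1670's doomsday.
In July the doomsday date is Jul 11.
Jul 1 is 10 days before Jul 11; 10 mod 7 = 3, so Friday − 3 = Tuesday.

Tuesday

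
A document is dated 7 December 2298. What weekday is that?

Doomsday rule: the anchor day for the 2200s is Friday. For year 98: 98÷12 = 8 r 2, and 2÷4 = 0, so 8+2+0 = 10.
Friday + 10 ≡ Monday — that's 2298's doomsday.
In December the doomsday date is Dec 12.
Dec 7 is 5 days before Dec 12; 5 mod 7 = 5, so Monday − 5 = Wednesday.

Wednesday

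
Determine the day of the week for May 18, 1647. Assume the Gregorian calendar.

Doomsday rule: the anchor day for the 1600s is Tuesday. For year 47: 47÷12 = 3 r 11, and 11÷4 = 2, so 3+11+2 = 16.
Tuesday + 16 ≡ Thursday — that's 1647's doomsday.
In May the doomsday date is May 9.
May 18 is 9 days after May 9; 9 mod 7 = 2, so Thursday + 2 = Saturday.

Saturday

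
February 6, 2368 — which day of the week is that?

Tuesday

Doomsday rule: the anchor day for the 2300s is Wednesday. For year 68: 68÷12 = 5 r 8, and 8÷4 = 2, so 5+8+2 = 15.
Wednesday + 15 ≡ Thursday — that's 2368's doomsday.
In February the doomsday date is Feb 29 (2368 is a leap year (divisible by 4)).
Feb 6 is 23 days before Feb 29; 23 mod 7 = 2, so Thursday − 2 = Tuesday.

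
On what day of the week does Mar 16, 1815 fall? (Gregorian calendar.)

Doomsday rule: the anchor day for the 1800s is Friday. For year 15: 15÷12 = 1 r 3, and 3÷4 = 0, so 1+3+0 = 4.
Friday + 4 ≡ Tuesday — that's 1815's doomsday.
In March the doomsday date is Mar 14.
Mar 16 is 2 days after Mar 14; 2 mod 7 = 2, so Tuesday + 2 = Thursday.

Thursday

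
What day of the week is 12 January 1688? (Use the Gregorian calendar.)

Doomsday rule: the anchor day for the 1600s is Tuesday. For year 88: 88÷12 = 7 r 4, and 4÷4 = 1, so 7+4+1 = 12.
Tuesday + 12 ≡ Sunday — that's 1688's doomsday.
In January the doomsday date is Jan 4 (1688 is a leap year (divisible by 4)).
Jan 12 is 8 days after Jan 4; 8 mod 7 = 1, so Sunday + 1 = Monday.

Monday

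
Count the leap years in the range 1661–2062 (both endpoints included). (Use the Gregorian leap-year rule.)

97

Multiples of 4 in [1661,2062]: 100.
Of those, multiples of 100: 4 (not leap unless ÷400).
Multiples of 400: 1.
Leap years = 100 − 4 + 1 = 97.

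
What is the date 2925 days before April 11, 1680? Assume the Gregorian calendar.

−366 (one year; includes Feb 29, 1680) → Apr 11, 1679 (2559 left).
−365 (one year) → Apr 11, 1678 (2194 left).
−365 (one year) → Apr 11, 1677 (1829 left).
−365 (one year) → Apr 11, 1676 (1464 left).
−366 (one year; includes Feb 29, 1676) → Apr 11, 1675 (1098 left).
−365 (one year) → Apr 11, 1674 (733 left).
−365 (one year) → Apr 11, 1673 (368 left).
−11 → Mar 31, 1673 (end of Mar, 31 days; 357 left).
−31 → Feb 28, 1673 (end of Feb, 28 days; 326 left).
−28 → Jan 31, 1673 (end of Jan, 31 days; 298 left).
−31 → Dec 31, 1672 (end of Dec, 31 days; 267 left).
−31 → Nov 30, 1672 (end of Nov, 30 days; 236 left).
−30 → Oct 31, 1672 (end of Oct, 31 days; 206 left).
−31 → Sep 30, 1672 (end of Sep, 30 days; 175 left).
−30 → Aug 31, 1672 (end of Aug, 31 days; 145 left).
−31 → Jul 31, 1672 (end of Jul, 31 days; 114 left).
−31 → Jun 30, 1672 (end of Jun, 30 days; 83 left).
−30 → May 31, 1672 (end of May, 31 days; 53 left).
−31 → Apr 30, 1672 (end of Apr, 30 days; 22 left).
−22 → Apr 8, 1672.

April 8, 1672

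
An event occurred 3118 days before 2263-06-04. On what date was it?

−365 (one year) → Jun 4, 2262 (2753 left).
−365 (one year) → Jun 4, 2261 (2388 left).
−365 (one year) → Jun 4, 2260 (2023 left).
−366 (one year; includes Feb 29, 2260) → Jun 4, 2259 (1657 left).
−365 (one year) → Jun 4, 2258 (1292 left).
−365 (one year) → Jun 4, 2257 (927 left).
−365 (one year) → Jun 4, 2256 (562 left).
−366 (one year; includes Feb 29, 2256) → Jun 4, 2255 (196 left).
−4 → May 31, 2255 (end of May, 31 days; 192 left).
−31 → Apr 30, 2255 (end of Apr, 30 days; 161 left).
−30 → Mar 31, 2255 (end of Mar, 31 days; 131 left).
−31 → Feb 28, 2255 (end of Feb, 28 days; 100 left).
−28 → Jan 31, 2255 (end of Jan, 31 days; 72 left).
−31 → Dec 31, 2254 (end of Dec, 31 days; 41 left).
−31 → Nov 30, 2254 (end of Nov, 30 days; 10 left).
−10 → Nov 20, 2254.

November 20, 2254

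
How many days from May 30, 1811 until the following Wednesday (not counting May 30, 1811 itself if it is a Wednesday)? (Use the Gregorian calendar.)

May 30, 1811 is a Thursday.
From Thursday to the next Wednesday is 6 days.

6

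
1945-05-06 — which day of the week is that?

Sunday

January 1, 1945 is a Monday.
Jan 1, 1945 → Feb 1, 1945: 31 days (January has 31).
Feb 1, 1945 → Mar 1, 1945: 28 days (February has 28).
Mar 1, 1945 → Apr 1, 1945: 31 days (March has 31).
Apr 1, 1945 → May 1, 1945: 30 days (April has 30).
May 1, 1945 → May 6, 1945: 5 days.
Total: 125 days.
125 mod 7 = 6, so Monday + 6 = Sunday.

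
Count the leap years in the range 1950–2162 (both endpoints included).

Multiples of 4 in [1950,2162]: 53.
Of those, multiples of 100: 2 (not leap unless ÷400).
Multiples of 400: 1.
Leap years = 53 − 2 + 1 = 52.

52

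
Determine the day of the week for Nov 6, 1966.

Sunday

Doomsday rule: the anchor day for the 1900s is Wednesday. For year 66: 66÷12 = 5 r 6, and 6÷4 = 1, so 5+6+1 = 12.
Wednesday + 12 ≡ Monday — that's 1966's doomsday.
In November the doomsday date is Nov 7.
Nov 6 is 1 day before Nov 7; 1 mod 7 = 1, so Monday − 1 = Sunday.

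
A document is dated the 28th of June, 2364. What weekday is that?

Doomsday rule: the anchor day for the 2300s is Wednesday. For year 64: 64÷12 = 5 r 4, and 4÷4 = 1, so 5+4+1 = 10.
Wednesday + 10 ≡ Saturday — that's 2364's doomsday.
In June the doomsday date is Jun 6.
Jun 28 is 22 days after Jun 6; 22 mod 7 = 1, so Saturday + 1 = Sunday.

Sunday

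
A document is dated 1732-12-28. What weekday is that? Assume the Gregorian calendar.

Sunday

Doomsday rule: the anchor day for the 1700s is Sunday. For year 32: 32÷12 = 2 r 8, and 8÷4 = 2, so 2+8+2 = 12.
Sunday + 12 ≡ Friday — that's 1732's doomsday.
In December the doomsday date is Dec 12.
Dec 28 is 16 days after Dec 12; 16 mod 7 = 2, so Friday + 2 = Sunday.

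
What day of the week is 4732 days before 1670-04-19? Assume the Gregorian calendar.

First find the weekday of Apr 19, 1670. Doomsday rule: the anchor day for the 1600s is Tuesday. For year 70: 70÷12 = 5 r 10, and 10÷4 = 2, so 5+10+2 = 17.
Tuesday + 17 ≡ Friday — that's 1670's doomsday.
In April the doomsday date is Apr 4.
Apr 19 is 15 days after Apr 4; 15 mod 7 = 1, so Friday + 1 = Saturday.
4732 mod 7 = 0, so 4732 days before a Saturday is Saturday − 0 = Saturday.

Saturday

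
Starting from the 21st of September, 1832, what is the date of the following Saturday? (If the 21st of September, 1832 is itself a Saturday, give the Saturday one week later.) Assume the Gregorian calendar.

Sep 21, 1832 is a Friday.
From Friday to the next Saturday is 1 day.
Sep 21, 1832 + 1 = Sep 22, 1832.

September 22, 1832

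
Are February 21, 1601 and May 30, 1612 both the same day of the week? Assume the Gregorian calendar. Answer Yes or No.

From Feb 21, 1601 to May 30, 1612 is 4116 days.
4116 mod 7 = 0, so they are the same weekday.
(Feb 21, 1601 is a Wednesday; May 30, 1612 is a Wednesday.)

Yes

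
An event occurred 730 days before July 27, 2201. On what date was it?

−365 (one year) → Jul 27, 2200 (365 left).
−27 → Jun 30, 2200 (end of Jun, 30 days; 338 left).
−30 → May 31, 2200 (end of May, 31 days; 308 left).
−31 → Apr 30, 2200 (end of Apr, 30 days; 277 left).
−30 → Mar 31, 2200 (end of Mar, 31 days; 247 left).
−31 → Feb 28, 2200 (end of Feb, 28 days; 216 left).
−28 → Jan 31, 2200 (end of Jan, 31 days; 188 left).
−31 → Dec 31, 2199 (end of Dec, 31 days; 157 left).
−31 → Nov 30, 2199 (end of Nov, 30 days; 126 left).
−30 → Oct 31, 2199 (end of Oct, 31 days; 96 left).
−31 → Sep 30, 2199 (end of Sep, 30 days; 65 left).
−30 → Aug 31, 2199 (end of Aug, 31 days; 35 left).
−31 → Jul 31, 2199 (end of Jul, 31 days; 4 left).
−4 → Jul 27, 2199.

July 27, 2199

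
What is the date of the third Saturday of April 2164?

April 21, 2164

April 1, 2164 is a Sunday.
The first Saturday is therefore April 7 (6 days later).
The third Saturday is 7 + 2×7 = April 21.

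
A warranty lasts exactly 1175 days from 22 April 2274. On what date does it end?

July 10, 2277

+365 (one year) → Apr 22, 2275 (810 left).
+366 (one year; includes Feb 29, 2276) → Apr 22, 2276 (444 left).
+365 (one year) → Apr 22, 2277 (79 left).
Apr has 30 days: +9 → May 1, 2277 (70 left).
May has 31 days: +31 → Jun 1, 2277 (39 left).
Jun has 30 days: +30 → Jul 1, 2277 (9 left).
+9 → Jul 10, 2277.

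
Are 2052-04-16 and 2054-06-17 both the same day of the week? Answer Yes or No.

From Apr 16, 2052 to Jun 17, 2054 is 792 days.
792 mod 7 = 1, so they are different weekdays.
(Apr 16, 2052 is a Tuesday; Jun 17, 2054 is a Wednesday.)

No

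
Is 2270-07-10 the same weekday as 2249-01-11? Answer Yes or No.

No

From Jan 11, 2249 to Jul 10, 2270 is 7850 days.
7850 mod 7 = 3, so they are different weekdays.
(Jan 11, 2249 is a Thursday; Jul 10, 2270 is a Sunday.)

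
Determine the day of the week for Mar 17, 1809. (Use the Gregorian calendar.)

Friday

Doomsday rule: the anchor day for the 1800s is Friday. For year 09: 9÷12 = 0 r 9, and 9÷4 = 2, so 0+9+2 = 11.
Friday + 11 ≡ Tuesday — that's 1809's doomsday.
In March the doomsday date is Mar 14.
Mar 17 is 3 days after Mar 14; 3 mod 7 = 3, so Tuesday + 3 = Friday.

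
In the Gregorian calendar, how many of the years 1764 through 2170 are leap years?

99

Multiples of 4 in [1764,2170]: 102.
Of those, multiples of 100: 4 (not leap unless ÷400).
Multiples of 400: 1.
Leap years = 102 − 4 + 1 = 99.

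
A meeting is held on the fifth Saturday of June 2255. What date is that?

June 30, 2255

June 1, 2255 is a Friday.
The first Saturday is therefore June 2 (1 days later).
The fifth Saturday is 2 + 4×7 = June 30.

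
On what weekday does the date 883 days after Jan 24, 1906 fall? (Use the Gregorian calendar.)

First find the weekday of Jan 24, 1906. Doomsday rule: the anchor day for the 1900s is Wednesday. For year 06: 6÷12 = 0 r 6, and 6÷4 = 1, so 0+6+1 = 7.
Wednesday + 7 ≡ Wednesday — that's 1906's doomsday.
In January the doomsday date is Jan 3 (1906 is not a leap year).
Jan 24 is 21 days after Jan 3; 21 mod 7 = 0, so Wednesday + 0 = Wednesday.
883 mod 7 = 1, so 883 days after a Wednesday is Wednesday + 1 = Thursday.

Thursday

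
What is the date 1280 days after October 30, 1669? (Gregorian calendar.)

+365 (one year) → Oct 30, 1670 (915 left).
+365 (one year) → Oct 30, 1671 (550 left).
+366 (one year; includes Feb 29, 1672) → Oct 30, 1672 (184 left).
Oct has 31 days: +2 → Nov 1, 1672 (182 left).
Nov has 30 days: +30 → Dec 1, 1672 (152 left).
Dec has 31 days: +31 → Jan 1, 1673 (121 left).
Jan has 31 days: +31 → Feb 1, 1673 (90 left).
Feb has 28 days: +28 → Mar 1, 1673 (62 left).
Mar has 31 days: +31 → Apr 1, 1673 (31 left).
Apr has 30 days: +30 → May 1, 1673 (1 left).
+1 → May 2, 1673.

May 2, 1673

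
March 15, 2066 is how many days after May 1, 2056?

May 1, 2056 → May 1, 2057: 365 days.
May 1, 2057 → May 1, 2058: 365 days.
May 1, 2058 → May 1, 2059: 365 days.
May 1, 2059 → May 1, 2060: 366 days (Feb 29, 2060 is in that span).
May 1, 2060 → May 1, 2061: 365 days.
May 1, 2061 → May 1, 2062: 365 days.
May 1, 2062 → May 1, 2063: 365 days.
May 1, 2063 → May 1, 2064: 366 days (Feb 29, 2064 is in that span).
May 1, 2064 → May 1, 2065: 365 days.
May 1, 2065 → Jun 1, 2065: 31 days (May has 31).
Jun 1, 2065 → Jul 1, 2065: 30 days (June has 30).
Jul 1, 2065 → Aug 1, 2065: 31 days (July has 31).
Aug 1, 2065 → Sep 1, 2065: 31 days (August has 31).
Sep 1, 2065 → Oct 1, 2065: 30 days (September has 30).
Oct 1, 2065 → Nov 1, 2065: 31 days (October has 31).
Nov 1, 2065 → Dec 1, 2065: 30 days (November has 30).
Dec 1, 2065 → Jan 1, 2066: 31 days (December has 31).
Jan 1, 2066 → Feb 1, 2066: 31 days (January has 31).
Feb 1, 2066 → Mar 1, 2066: 28 days (February has 28).
Mar 1, 2066 → Mar 15, 2066: 14 days.
Total: 3605 days.

3605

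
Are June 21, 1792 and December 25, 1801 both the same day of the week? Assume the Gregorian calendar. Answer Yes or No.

No

From Jun 21, 1792 to Dec 25, 1801 is 3473 days.
3473 mod 7 = 1, so they are different weekdays.
(Jun 21, 1792 is a Thursday; Dec 25, 1801 is a Friday.)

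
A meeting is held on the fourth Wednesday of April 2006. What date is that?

April 26, 2006

April 1, 2006 is a Saturday.
The first Wednesday is therefore April 5 (4 days later).
The fourth Wednesday is 5 + 3×7 = April 26.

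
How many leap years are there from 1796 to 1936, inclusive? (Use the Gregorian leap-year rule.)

34

Multiples of 4 in [1796,1936]: 36.
Of those, multiples of 100: 2 (not leap unless ÷400).
Multiples of 400: 0.
Leap years = 36 − 2 + 0 = 34.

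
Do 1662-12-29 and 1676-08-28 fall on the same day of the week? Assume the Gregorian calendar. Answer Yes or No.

Yes

From Dec 29, 1662 to Aug 28, 1676 is 4991 days.
4991 mod 7 = 0, so they are the same weekday.
(Dec 29, 1662 is a Friday; Aug 28, 1676 is a Friday.)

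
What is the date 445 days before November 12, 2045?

−365 (one year) → Nov 12, 2044 (80 left).
−12 → Oct 31, 2044 (end of Oct, 31 days; 68 left).
−31 → Sep 30, 2044 (end of Sep, 30 days; 37 left).
−30 → Aug 31, 2044 (end of Aug, 31 days; 7 left).
−7 → Aug 24, 2044.

August 24, 2044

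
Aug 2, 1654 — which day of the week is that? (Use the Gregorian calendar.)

Sunday

Doomsday rule: the anchor day for the 1600s is Tuesday. For year 54: 54÷12 = 4 r 6, and 6÷4 = 1, so 4+6+1 = 11.
Tuesday + 11 ≡ Saturday — that's 1654's doomsday.
In August the doomsday date is Aug 8.
Aug 2 is 6 days before Aug 8; 6 mod 7 = 6, so Saturday − 6 = Sunday.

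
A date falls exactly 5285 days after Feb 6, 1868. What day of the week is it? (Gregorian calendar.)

Thursday

Feb 6, 1868 is a Thursday.
5285 mod 7 = 0, so 5285 days after a Thursday is Thursday + 0 = Thursday.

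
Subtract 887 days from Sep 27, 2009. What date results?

April 24, 2007

−365 (one year) → Sep 27, 2008 (522 left).
−366 (one year; includes Feb 29, 2008) → Sep 27, 2007 (156 left).
−27 → Aug 31, 2007 (end of Aug, 31 days; 129 left).
−31 → Jul 31, 2007 (end of Jul, 31 days; 98 left).
−31 → Jun 30, 2007 (end of Jun, 30 days; 67 left).
−30 → May 31, 2007 (end of May, 31 days; 37 left).
−31 → Apr 30, 2007 (end of Apr, 30 days; 6 left).
−6 → Apr 24, 2007.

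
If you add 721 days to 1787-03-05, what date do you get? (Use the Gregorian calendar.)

+366 (one year; includes Feb 29, 1788) → Mar 5, 1788 (355 left).
Mar has 31 days: +27 → Apr 1, 1788 (328 left).
Apr has 30 days: +30 → May 1, 1788 (298 left).
May has 31 days: +31 → Jun 1, 1788 (267 left).
Jun has 30 days: +30 → Jul 1, 1788 (237 left).
Jul has 31 days: +31 → Aug 1, 1788 (206 left).
Aug has 31 days: +31 → Sep 1, 1788 (175 left).
Sep has 30 days: +30 → Oct 1, 1788 (145 left).
Oct has 31 days: +31 → Nov 1, 1788 (114 left).
Nov has 30 days: +30 → Dec 1, 1788 (84 left).
Dec has 31 days: +31 → Jan 1, 1789 (53 left).
Jan has 31 days: +31 → Feb 1, 1789 (22 left).
+22 → Feb 23, 1789.

February 23, 1789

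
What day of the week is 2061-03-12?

January 1, 2061 is a Saturday.
Jan 1, 2061 → Feb 1, 2061: 31 days (January has 31).
Feb 1, 2061 → Mar 1, 2061: 28 days (February has 28).
Mar 1, 2061 → Mar 12, 2061: 11 days.
Total: 70 days.
70 mod 7 = 0, so Saturday + 0 = Saturday.

Saturday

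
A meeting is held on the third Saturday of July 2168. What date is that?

July 1, 2168 is a Friday.
The first Saturday is therefore July 2 (1 days later).
The third Saturday is 2 + 2×7 = July 16.

July 16, 2168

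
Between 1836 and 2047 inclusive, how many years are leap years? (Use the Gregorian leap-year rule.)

Multiples of 4 in [1836,2047]: 53.
Of those, multiples of 100: 2 (not leap unless ÷400).
Multiples of 400: 1.
Leap years = 53 − 2 + 1 = 52.

52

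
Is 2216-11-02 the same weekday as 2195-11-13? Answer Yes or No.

From Nov 13, 2195 to Nov 2, 2216 is 7659 days.
7659 mod 7 = 1, so they are different weekdays.
(Nov 13, 2195 is a Friday; Nov 2, 2216 is a Saturday.)

No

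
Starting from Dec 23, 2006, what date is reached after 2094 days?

September 16, 2012

+365 (one year) → Dec 23, 2007 (1729 left).
+366 (one year; includes Feb 29, 2008) → Dec 23, 2008 (1363 left).
+365 (one year) → Dec 23, 2009 (998 left).
+365 (one year) → Dec 23, 2010 (633 left).
+365 (one year) → Dec 23, 2011 (268 left).
Dec has 31 days: +9 → Jan 1, 2012 (259 left).
Jan has 31 days: +31 → Feb 1, 2012 (228 left).
Feb has 29 days: +29 → Mar 1, 2012 (199 left).
Mar has 31 days: +31 → Apr 1, 2012 (168 left).
Apr has 30 days: +30 → May 1, 2012 (138 left).
May has 31 days: +31 → Jun 1, 2012 (107 left).
Jun has 30 days: +30 → Jul 1, 2012 (77 left).
Jul has 31 days: +31 → Aug 1, 2012 (46 left).
Aug has 31 days: +31 → Sep 1, 2012 (15 left).
+15 → Sep 16, 2012.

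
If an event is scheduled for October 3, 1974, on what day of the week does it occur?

Thursday

Doomsday rule: the anchor day for the 1900s is Wednesday. For year 74: 74÷12 = 6 r 2, and 2÷4 = 0, so 6+2+0 = 8.
Wednesday + 8 ≡ Thursday — that's 1974's doomsday.
In October the doomsday date is Oct 10.
Oct 3 is 7 days before Oct 10; 7 mod 7 = 0, so Thursday − 0 = Thursday.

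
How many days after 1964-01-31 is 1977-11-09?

Jan 31, 1964 → Jan 31, 1965: 366 days (Feb 29, 1964 is in that span).
Jan 31, 1965 → Jan 31, 1966: 365 days.
Jan 31, 1966 → Jan 31, 1967: 365 days.
Jan 31, 1967 → Jan 31, 1968: 365 days.
Jan 31, 1968 → Jan 31, 1969: 366 days (Feb 29, 1968 is in that span).
Jan 31, 1969 → Jan 31, 1970: 365 days.
Jan 31, 1970 → Jan 31, 1971: 365 days.
Jan 31, 1971 → Jan 31, 1972: 365 days.
Jan 31, 1972 → Jan 31, 1973: 366 days (Feb 29, 1972 is in that span).
Jan 31, 1973 → Jan 31, 1974: 365 days.
Jan 31, 1974 → Jan 31, 1975: 365 days.
Jan 31, 1975 → Jan 31, 1976: 365 days.
Jan 31, 1976 → Jan 31, 1977: 366 days (Feb 29, 1976 is in that span).
Jan 31, 1977 → Feb 28, 1977: 28 days (January has 31).
Feb 28, 1977 → Mar 28, 1977: 28 days (February has 28).
Mar 28, 1977 → Apr 28, 1977: 31 days (March has 31).
Apr 28, 1977 → May 28, 1977: 30 days (April has 30).
May 28, 1977 → Jun 28, 1977: 31 days (May has 31).
Jun 28, 1977 → Jul 28, 1977: 30 days (June has 30).
Jul 28, 1977 → Aug 28, 1977: 31 days (July has 31).
Aug 28, 1977 → Sep 28, 1977: 31 days (August has 31).
Sep 28, 1977 → Oct 28, 1977: 30 days (September has 30).
Oct 28, 1977 → Nov 9, 1977: 12 days.
Total: 5031 days.

5031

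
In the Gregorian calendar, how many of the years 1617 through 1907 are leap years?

69

Multiples of 4 in [1617,1907]: 72.
Of those, multiples of 100: 3 (not leap unless ÷400).
Multiples of 400: 0.
Leap years = 72 − 3 + 0 = 69.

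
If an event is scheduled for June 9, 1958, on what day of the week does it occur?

January 1, 1958 is a Wednesday.
Jan 1, 1958 → Feb 1, 1958: 31 days (January has 31).
Feb 1, 1958 → Mar 1, 1958: 28 days (February has 28).
Mar 1, 1958 → Apr 1, 1958: 31 days (March has 31).
Apr 1, 1958 → May 1, 1958: 30 days (April has 30).
May 1, 1958 → Jun 1, 1958: 31 days (May has 31).
Jun 1, 1958 → Jun 9, 1958: 8 days.
Total: 159 days.
159 mod 7 = 5, so Wednesday + 5 = Monday.

Monday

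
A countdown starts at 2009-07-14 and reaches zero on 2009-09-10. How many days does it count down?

58

Jul 14, 2009 → Aug 14, 2009: 31 days (July has 31).
Aug 14, 2009 → Sep 10, 2009: 27 days.
Total: 58 days.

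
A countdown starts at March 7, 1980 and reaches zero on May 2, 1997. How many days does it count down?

6265

Mar 7, 1980 → Mar 7, 1981: 365 days.
Mar 7, 1981 → Mar 7, 1982: 365 days.
Mar 7, 1982 → Mar 7, 1983: 365 days.
Mar 7, 1983 → Mar 7, 1984: 366 days (Feb 29, 1984 is in that span).
Mar 7, 1984 → Mar 7, 1985: 365 days.
Mar 7, 1985 → Mar 7, 1986: 365 days.
Mar 7, 1986 → Mar 7, 1987: 365 days.
Mar 7, 1987 → Mar 7, 1988: 366 days (Feb 29, 1988 is in that span).
Mar 7, 1988 → Mar 7, 1989: 365 days.
Mar 7, 1989 → Mar 7, 1990: 365 days.
Mar 7, 1990 → Mar 7, 1991: 365 days.
Mar 7, 1991 → Mar 7, 1992: 366 days (Feb 29, 1992 is in that span).
Mar 7, 1992 → Mar 7, 1993: 365 days.
Mar 7, 1993 → Mar 7, 1994: 365 days.
Mar 7, 1994 → Mar 7, 1995: 365 days.
Mar 7, 1995 → Mar 7, 1996: 366 days (Feb 29, 1996 is in that span).
Mar 7, 1996 → Mar 7, 1997: 365 days.
Mar 7, 1997 → Apr 7, 1997: 31 days (March has 31).
Apr 7, 1997 → May 2, 1997: 25 days.
Total: 6265 days.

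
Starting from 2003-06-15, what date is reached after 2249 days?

+366 (one year; includes Feb 29, 2004) → Jun 15, 2004 (1883 left).
+365 (one year) → Jun 15, 2005 (1518 left).
+365 (one year) → Jun 15, 2006 (1153 left).
+365 (one year) → Jun 15, 2007 (788 left).
+366 (one year; includes Feb 29, 2008) → Jun 15, 2008 (422 left).
+365 (one year) → Jun 15, 2009 (57 left).
Jun has 30 days: +16 → Jul 1, 2009 (41 left).
Jul has 31 days: +31 → Aug 1, 2009 (10 left).
+10 → Aug 11, 2009.

August 11, 2009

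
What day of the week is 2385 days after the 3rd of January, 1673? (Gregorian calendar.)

Sunday

First find the weekday of Jan 3, 1673. Doomsday rule: the anchor day for the 1600s is Tuesday. For year 73: 73÷12 = 6 r 1, and 1÷4 = 0, so 6+1+0 = 7.
Tuesday + 7 ≡ Tuesday — that's 1673's doomsday.
In January the doomsday date is Jan 3 (1673 is not a leap year).
Jan 3 is the doomsday itself: Tuesday.
2385 mod 7 = 5, so 2385 days after a Tuesday is Tuesday + 5 = Sunday.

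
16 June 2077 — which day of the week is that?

Doomsday rule: the anchor day for the 2000s is Tuesday. For year 77: 77÷12 = 6 r 5, and 5÷4 = 1, so 6+5+1 = 12.
Tuesday + 12 ≡ Sunday — that's 2077's doomsday.
In June the doomsday date is Jun 6.
Jun 16 is 10 days after Jun 6; 10 mod 7 = 3, so Sunday + 3 = Wednesday.

Wednesday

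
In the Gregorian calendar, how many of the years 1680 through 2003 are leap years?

78

Multiples of 4 in [1680,2003]: 81.
Of those, multiples of 100: 4 (not leap unless ÷400).
Multiples of 400: 1.
Leap years = 81 − 4 + 1 = 78.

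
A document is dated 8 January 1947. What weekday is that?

Doomsday rule: the anchor day for the 1900s is Wednesday. For year 47: 47÷12 = 3 r 11, and 11÷4 = 2, so 3+11+2 = 16.
Wednesday + 16 ≡ Friday — that's 1947's doomsday.
In January the doomsday date is Jan 3 (1947 is not a leap year).
Jan 8 is 5 days after Jan 3; 5 mod 7 = 5, so Friday + 5 = Wednesday.

Wednesday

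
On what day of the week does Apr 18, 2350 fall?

Tuesday

Doomsday rule: the anchor day for the 2300s is Wednesday. For year 50: 50÷12 = 4 r 2, and 2÷4 = 0, so 4+2+0 = 6.
Wednesday + 6 ≡ Tuesday — that's 2350's doomsday.
In April the doomsday date is Apr 4.
Apr 18 is 14 days after Apr 4; 14 mod 7 = 0, so Tuesday + 0 = Tuesday.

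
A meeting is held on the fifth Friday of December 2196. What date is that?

December 30, 2196

December 1, 2196 is a Thursday.
The first Friday is therefore December 2 (1 days later).
The fifth Friday is 2 + 4×7 = December 30.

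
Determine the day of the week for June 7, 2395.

Wednesday

Doomsday rule: the anchor day for the 2300s is Wednesday. For year 95: 95÷12 = 7 r 11, and 11÷4 = 2, so 7+11+2 = 20.
Wednesday + 20 ≡ Tuesday — that's 2395's doomsday.
In June the doomsday date is Jun 6.
Jun 7 is 1 day after Jun 6; 1 mod 7 = 1, so Tuesday + 1 = Wednesday.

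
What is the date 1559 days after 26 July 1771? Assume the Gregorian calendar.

+366 (one year; includes Feb 29, 1772) → Jul 26, 1772 (1193 left).
+365 (one year) → Jul 26, 1773 (828 left).
+365 (one year) → Jul 26, 1774 (463 left).
+365 (one year) → Jul 26, 1775 (98 left).
Jul has 31 days: +6 → Aug 1, 1775 (92 left).
Aug has 31 days: +31 → Sep 1, 1775 (61 left).
Sep has 30 days: +30 → Oct 1, 1775 (31 left).
Oct has 31 days: +31 → Nov 1, 1775 (0 left).

November 1, 1775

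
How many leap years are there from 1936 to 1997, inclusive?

Multiples of 4 in [1936,1997]: 16.
Of those, multiples of 100: 0 (not leap unless ÷400).
Multiples of 400: 0.
Leap years = 16 − 0 + 0 = 16.

16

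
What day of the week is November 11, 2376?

Thursday

Doomsday rule: the anchor day for the 2300s is Wednesday. For year 76: 76÷12 = 6 r 4, and 4÷4 = 1, so 6+4+1 = 11.
Wednesday + 11 ≡ Sunday — that's 2376's doomsday.
In November the doomsday date is Nov 7.
Nov 11 is 4 days after Nov 7; 4 mod 7 = 4, so Sunday + 4 = Thursday.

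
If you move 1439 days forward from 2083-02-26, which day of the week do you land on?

First find the weekday of Feb 26, 2083. Doomsday rule: the anchor day for the 2000s is Tuesday. For year 83: 83÷12 = 6 r 11, and 11÷4 = 2, so 6+11+2 = 19.
Tuesday + 19 ≡ Sunday — that's 2083's doomsday.
In February the doomsday date is Feb 28 (2083 is not a leap year).
Feb 26 is 2 days before Feb 28; 2 mod 7 = 2, so Sunday − 2 = Friday.
1439 mod 7 = 4, so 1439 days after a Friday is Friday + 4 = Tuesday.

Tuesday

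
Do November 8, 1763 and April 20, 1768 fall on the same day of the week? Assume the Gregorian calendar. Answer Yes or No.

No

From Nov 8, 1763 to Apr 20, 1768 is 1625 days.
1625 mod 7 = 1, so they are different weekdays.
(Nov 8, 1763 is a Tuesday; Apr 20, 1768 is a Wednesday.)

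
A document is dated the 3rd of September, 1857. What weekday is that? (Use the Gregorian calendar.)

Doomsday rule: the anchor day for the 1800s is Friday. For year 57: 57÷12 = 4 r 9, and 9÷4 = 2, so 4+9+2 = 15.
Friday + 15 ≡ Saturday — that's 1857's doomsday.
In September the doomsday date is Sep 5.
Sep 3 is 2 days before Sep 5; 2 mod 7 = 2, so Saturday − 2 = Thursday.

Thursday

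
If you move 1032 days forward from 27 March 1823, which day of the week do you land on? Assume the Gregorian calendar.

Sunday

Mar 27, 1823 is a Thursday.
1032 mod 7 = 3, so 1032 days after a Thursday is Thursday + 3 = Sunday.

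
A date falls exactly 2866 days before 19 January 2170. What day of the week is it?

First find the weekday of Jan 19, 2170. Doomsday rule: the anchor day for the 2100s is Sunday. For year 70: 70÷12 = 5 r 10, and 10÷4 = 2, so 5+10+2 = 17.
Sunday + 17 ≡ Wednesday — that's 2170's doomsday.
In January the doomsday date is Jan 3 (2170 is not a leap year).
Jan 19 is 16 days after Jan 3; 16 mod 7 = 2, so Wednesday + 2 = Friday.
2866 mod 7 = 3, so 2866 days before a Friday is Friday − 3 = Tuesday.

Tuesday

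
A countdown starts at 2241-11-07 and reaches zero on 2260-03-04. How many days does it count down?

Nov 7, 2241 → Nov 7, 2242: 365 days.
Nov 7, 2242 → Nov 7, 2243: 365 days.
Nov 7, 2243 → Nov 7, 2244: 366 days (Feb 29, 2244 is in that span).
Nov 7, 2244 → Nov 7, 2245: 365 days.
Nov 7, 2245 → Nov 7, 2246: 365 days.
Nov 7, 2246 → Nov 7, 2247: 365 days.
Nov 7, 2247 → Nov 7, 2248: 366 days (Feb 29, 2248 is in that span).
Nov 7, 2248 → Nov 7, 2249: 365 days.
Nov 7, 2249 → Nov 7, 2250: 365 days.
Nov 7, 2250 → Nov 7, 2251: 365 days.
Nov 7, 2251 → Nov 7, 2252: 366 days (Feb 29, 2252 is in that span).
Nov 7, 2252 → Nov 7, 2253: 365 days.
Nov 7, 2253 → Nov 7, 2254: 365 days.
Nov 7, 2254 → Nov 7, 2255: 365 days.
Nov 7, 2255 → Nov 7, 2256: 366 days (Feb 29, 2256 is in that span).
Nov 7, 2256 → Nov 7, 2257: 365 days.
Nov 7, 2257 → Nov 7, 2258: 365 days.
Nov 7, 2258 → Nov 7, 2259: 365 days.
Nov 7, 2259 → Dec 7, 2259: 30 days (November has 30).
Dec 7, 2259 → Jan 7, 2260: 31 days (December has 31).
Jan 7, 2260 → Feb 7, 2260: 31 days (January has 31).
Feb 7, 2260 → Mar 4, 2260: 26 days.
Total: 6692 days.

6692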